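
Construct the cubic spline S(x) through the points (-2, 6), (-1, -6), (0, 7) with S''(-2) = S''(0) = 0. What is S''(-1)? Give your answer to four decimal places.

37.5000

Put M_i = S'' at the i-th knot. Here h = (1, 1) and Δ = (-12, 13), so the interior equations h_(i-1)·M_(i-1) + 2(h_(i-1)+h_i)·M_i + h_i·M_(i+1) = 6(Δ_i − Δ_(i-1)) read
  1·M_0 + 4·M_1 + 1·M_2 = 6(Δ_1 - Δ_0) = 150
Natural end conditions: M_0 = M_2 = 0.
Solving the tridiagonal system: M_0 = 0, M_1 = 75/2, M_2 = 0.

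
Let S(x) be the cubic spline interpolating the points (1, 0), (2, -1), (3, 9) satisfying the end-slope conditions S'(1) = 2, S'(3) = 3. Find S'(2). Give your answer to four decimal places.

5.5000

Write M_i for S''(x_i). With h_i = 1, 1 and divided differences Δ_i = -1, 10, the continuity of S' gives the tridiagonal system
  1·M_0 + 4·M_1 + 1·M_2 = 6(Δ_1 - Δ_0) = 66
Clamped end conditions give two more equations: 2h_0·M_0 + h_0·M_1 = 6(Δ_0 - S'(1)) = -18 and h_1·M_1 + 2h_1·M_2 = 6(S'(3) - Δ_1) = -42.
Solving the tridiagonal system: M_0 = -25, M_1 = 32, M_2 = -37.
On [2, 3], S'(x) = b_1 + 2c_1·(x - 2) + 3d_1·(x - 2)² with b_1 = Δ_1 - h_1(2M_1 + M_2)/6 = 11/2, c_1 = M_1/2 = 16, d_1 = (M_2 - M_1)/(6h_1) = -23/2. So S'(2) = 11/2.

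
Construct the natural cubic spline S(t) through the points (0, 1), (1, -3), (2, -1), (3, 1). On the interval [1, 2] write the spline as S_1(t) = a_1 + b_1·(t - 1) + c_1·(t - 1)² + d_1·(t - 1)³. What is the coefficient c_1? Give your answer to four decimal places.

Write M_i for S''(x_i). With h_i = 1, 1, 1 and divided differences Δ_i = -4, 2, 2, the continuity of S' gives the tridiagonal system
  1·M_0 + 4·M_1 + 1·M_2 = 6(Δ_1 - Δ_0) = 36
  1·M_1 + 4·M_2 + 1·M_3 = 6(Δ_2 - Δ_1) = 0
Natural end conditions: M_0 = M_3 = 0.
Forward elimination and back-substitution give M_0 = 0, M_1 = 48/5, M_2 = -12/5, M_3 = 0.
On [1, 2], with S_1(t) = a_1 + b_1·(t - 1) + c_1·(t - 1)² + d_1·(t - 1)³: c_1 = M_1/2 = 24/5, d_1 = (M_2 - M_1)/(6h_1) = -2, b_1 = Δ_1 - h_1(2M_1 + M_2)/6 = -4/5.

4.8000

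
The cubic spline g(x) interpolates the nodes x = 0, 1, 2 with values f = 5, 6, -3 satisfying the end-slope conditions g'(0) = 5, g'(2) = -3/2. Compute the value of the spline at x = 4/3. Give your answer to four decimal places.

2.7593

Let σ_i = g''(x_i). Step sizes h_i = 1, 1; slopes of the chords Δ_i = (y_(i+1) - y_i)/h_i = 1, -9.
  1·σ_0 + 4·σ_1 + 1·σ_2 = 6(Δ_1 - Δ_0) = -60
Clamped end conditions give two more equations: 2h_0·σ_0 + h_0·σ_1 = 6(Δ_0 - g'(0)) = -24 and h_1·σ_1 + 2h_1·σ_2 = 6(g'(2) - Δ_1) = 45.
Forward elimination and back-substitution give σ_0 = -1/4, σ_1 = -47/2, σ_2 = 137/4.
On [1, 2], g(x) = 6 - 55/8·(x - 1) - 47/4·(x - 1)² + 77/8·(x - 1)³.
With (x - 1) = 1/3: g(4/3) = 149/54.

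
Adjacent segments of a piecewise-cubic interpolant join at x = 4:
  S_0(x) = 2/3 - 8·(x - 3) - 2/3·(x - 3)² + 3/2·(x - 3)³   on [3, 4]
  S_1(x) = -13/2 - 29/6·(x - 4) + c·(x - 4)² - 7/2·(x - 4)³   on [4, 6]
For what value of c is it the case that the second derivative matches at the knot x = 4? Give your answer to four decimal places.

S_0''(x) = -4/3 + 9·(x - 3), so S_0''(4) = 23/3. On the right, S_1''(4) = 2c, so c = 23/6.

3.8333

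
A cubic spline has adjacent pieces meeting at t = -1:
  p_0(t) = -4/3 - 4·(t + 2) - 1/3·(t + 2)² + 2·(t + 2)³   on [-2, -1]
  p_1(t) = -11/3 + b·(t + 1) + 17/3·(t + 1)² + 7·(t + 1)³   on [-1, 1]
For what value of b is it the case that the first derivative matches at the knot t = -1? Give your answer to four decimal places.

p_0'(t) = -4 - 2/3·(t + 2) + 6·(t + 2)², so p_0'(-1) = 4/3. On the right, p_1'(-1) = b, so b = 4/3.

1.3333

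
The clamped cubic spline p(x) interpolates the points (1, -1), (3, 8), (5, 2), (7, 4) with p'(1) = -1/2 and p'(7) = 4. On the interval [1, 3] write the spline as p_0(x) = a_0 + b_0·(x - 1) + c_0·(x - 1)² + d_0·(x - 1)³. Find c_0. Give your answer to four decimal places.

With M_i denoting the second derivative at x_i, h_i = 2, 2, 2, and Δ_i = (y_(i+1) − y_i)/h_i = 9/2, -3, 1:
  2·M_0 + 8·M_1 + 2·M_2 = 6(Δ_1 - Δ_0) = -45
  2·M_1 + 8·M_2 + 2·M_3 = 6(Δ_2 - Δ_1) = 24
Clamped end conditions give two more equations: 2h_0·M_0 + h_0·M_1 = 6(Δ_0 - p'(1)) = 30 and h_2·M_2 + 2h_2·M_3 = 6(p'(7) - Δ_2) = 18.
Hence M_0 = 25/2, M_1 = -10, M_2 = 5, M_3 = 2.
On [1, 3], with p_0(x) = a_0 + b_0·(x - 1) + c_0·(x - 1)² + d_0·(x - 1)³: c_0 = M_0/2 = 25/4, d_0 = (M_1 - M_0)/(6h_0) = -15/8, b_0 = Δ_0 - h_0(2M_0 + M_1)/6 = -1/2.

6.2500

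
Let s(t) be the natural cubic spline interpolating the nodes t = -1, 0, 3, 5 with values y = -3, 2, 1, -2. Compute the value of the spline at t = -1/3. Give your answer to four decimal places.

0.5933

Write M_i for s''(x_i). With h_i = 1, 3, 2 and divided differences Δ_i = 5, -1/3, -3/2, the continuity of s' gives the tridiagonal system
  1·M_0 + 8·M_1 + 3·M_2 = 6(Δ_1 - Δ_0) = -32
  3·M_1 + 10·M_2 + 2·M_3 = 6(Δ_2 - Δ_1) = -7
Natural end conditions: M_0 = M_3 = 0.
Solving the tridiagonal system: M_0 = 0, M_1 = -299/71, M_2 = 40/71, M_3 = 0.
On [-1, 0], s(t) = -3 + 2429/426·(t + 1) + 0·(t + 1)² - 299/426·(t + 1)³.
With (t + 1) = 2/3: s(-1/3) = 3412/5751.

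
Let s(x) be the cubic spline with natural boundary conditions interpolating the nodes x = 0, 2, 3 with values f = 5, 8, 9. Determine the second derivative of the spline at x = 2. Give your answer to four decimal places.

-0.5000

Let σ_i = s''(x_i). Step sizes h_i = 2, 1; slopes of the chords Δ_i = (y_(i+1) - y_i)/h_i = 3/2, 1.
  2·σ_0 + 6·σ_1 + 1·σ_2 = 6(Δ_1 - Δ_0) = -3
Natural end conditions: σ_0 = σ_2 = 0.
Solving the tridiagonal system: σ_0 = 0, σ_1 = -1/2, σ_2 = 0.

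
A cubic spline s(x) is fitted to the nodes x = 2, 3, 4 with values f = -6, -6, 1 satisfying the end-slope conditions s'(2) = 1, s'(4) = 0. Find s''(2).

-14

Put m_i = s'' at the i-th knot. Here h = (1, 1) and Δ = (0, 7), so the interior equations h_(i-1)·m_(i-1) + 2(h_(i-1)+h_i)·m_i + h_i·m_(i+1) = 6(Δ_i − Δ_(i-1)) read
  1·m_0 + 4·m_1 + 1·m_2 = 6(Δ_1 - Δ_0) = 42
Clamped end conditions give two more equations: 2h_0·m_0 + h_0·m_1 = 6(Δ_0 - s'(2)) = -6 and h_1·m_1 + 2h_1·m_2 = 6(s'(4) - Δ_1) = -42.
Solving: m_0 = -14, m_1 = 22, m_2 = -32.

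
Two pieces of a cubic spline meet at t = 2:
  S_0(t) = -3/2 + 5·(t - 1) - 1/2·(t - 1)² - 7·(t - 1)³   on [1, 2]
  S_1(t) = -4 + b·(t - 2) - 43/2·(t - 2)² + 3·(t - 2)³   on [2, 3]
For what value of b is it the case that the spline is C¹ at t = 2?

S_0'(t) = 5 - 1·(t - 1) - 21·(t - 1)², so S_0'(2) = -17. On the right, S_1'(2) = b, so b = -17.

-17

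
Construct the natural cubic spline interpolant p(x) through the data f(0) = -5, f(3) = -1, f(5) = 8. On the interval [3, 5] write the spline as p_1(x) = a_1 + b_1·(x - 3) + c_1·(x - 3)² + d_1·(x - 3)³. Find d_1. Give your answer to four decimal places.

-0.1583

Write m_i for p''(x_i). With h_i = 3, 2 and divided differences Δ_i = 4/3, 9/2, the continuity of p' gives the tridiagonal system
  3·m_0 + 10·m_1 + 2·m_2 = 6(Δ_1 - Δ_0) = 19
Natural end conditions: m_0 = m_2 = 0.
Solving: m_0 = 0, m_1 = 19/10, m_2 = 0.
On [3, 5], with p_1(x) = a_1 + b_1·(x - 3) + c_1·(x - 3)² + d_1·(x - 3)³: c_1 = m_1/2 = 19/20, d_1 = (m_2 - m_1)/(6h_1) = -19/120, b_1 = Δ_1 - h_1(2m_1 + m_2)/6 = 97/30.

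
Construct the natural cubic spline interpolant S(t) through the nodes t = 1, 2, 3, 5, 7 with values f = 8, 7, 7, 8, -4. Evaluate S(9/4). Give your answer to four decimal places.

Let σ_i = S''(x_i). Step sizes h_i = 1, 1, 2, 2; slopes of the chords Δ_i = (y_(i+1) - y_i)/h_i = -1, 0, 1/2, -6.
  1·σ_0 + 4·σ_1 + 1·σ_2 = 6(Δ_1 - Δ_0) = 6
  1·σ_1 + 6·σ_2 + 2·σ_3 = 6(Δ_2 - Δ_1) = 3
  2·σ_2 + 8·σ_3 + 2·σ_4 = 6(Δ_3 - Δ_2) = -39
Natural end conditions: σ_0 = σ_4 = 0.
Solving the tridiagonal system: σ_0 = 0, σ_1 = 27/28, σ_2 = 15/7, σ_3 = -303/56, σ_4 = 0.
On [2, 3], S(t) = 7 - 19/28·(t - 2) + 27/56·(t - 2)² + 11/56·(t - 2)³.
With (t - 2) = 1/4: S(9/4) = 24599/3584.

6.8636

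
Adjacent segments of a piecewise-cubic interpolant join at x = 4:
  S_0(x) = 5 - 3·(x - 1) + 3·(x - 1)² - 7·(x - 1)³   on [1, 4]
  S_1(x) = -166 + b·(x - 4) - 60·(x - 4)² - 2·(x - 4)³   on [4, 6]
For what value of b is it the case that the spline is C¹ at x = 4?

S_0'(x) = -3 + 6·(x - 1) - 21·(x - 1)², so S_0'(4) = -174. On the right, S_1'(4) = b, so b = -174.

-174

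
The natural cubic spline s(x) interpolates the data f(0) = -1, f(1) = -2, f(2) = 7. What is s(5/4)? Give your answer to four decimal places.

Put σ_i = s'' at the i-th knot. Here h = (1, 1) and Δ = (-1, 9), so the interior equations h_(i-1)·σ_(i-1) + 2(h_(i-1)+h_i)·σ_i + h_i·σ_(i+1) = 6(Δ_i − Δ_(i-1)) read
  1·σ_0 + 4·σ_1 + 1·σ_2 = 6(Δ_1 - Δ_0) = 60
Natural end conditions: σ_0 = σ_2 = 0.
Solving: σ_0 = 0, σ_1 = 15, σ_2 = 0.
On [1, 2], s(x) = -2 + 4·(x - 1) + 15/2·(x - 1)² - 5/2·(x - 1)³.
With (x - 1) = 1/4: s(5/4) = -73/128.

-0.5703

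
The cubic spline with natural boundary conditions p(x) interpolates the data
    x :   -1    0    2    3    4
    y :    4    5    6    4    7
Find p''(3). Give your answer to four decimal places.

8.5574

Write m_i for p''(x_i). With h_i = 1, 2, 1, 1 and divided differences Δ_i = 1, 1/2, -2, 3, the continuity of p' gives the tridiagonal system
  1·m_0 + 6·m_1 + 2·m_2 = 6(Δ_1 - Δ_0) = -3
  2·m_1 + 6·m_2 + 1·m_3 = 6(Δ_2 - Δ_1) = -15
  1·m_2 + 4·m_3 + 1·m_4 = 6(Δ_3 - Δ_2) = 30
Natural end conditions: m_0 = m_4 = 0.
Solving: m_0 = 0, m_1 = 111/122, m_2 = -258/61, m_3 = 522/61, m_4 = 0.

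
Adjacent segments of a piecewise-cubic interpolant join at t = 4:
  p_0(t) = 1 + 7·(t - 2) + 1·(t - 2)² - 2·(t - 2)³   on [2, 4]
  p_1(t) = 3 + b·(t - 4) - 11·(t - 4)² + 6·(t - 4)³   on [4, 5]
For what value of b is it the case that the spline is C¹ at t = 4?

-13

p_0'(t) = 7 + 2·(t - 2) - 6·(t - 2)², so p_0'(4) = -13. On the right, p_1'(4) = b, so b = -13.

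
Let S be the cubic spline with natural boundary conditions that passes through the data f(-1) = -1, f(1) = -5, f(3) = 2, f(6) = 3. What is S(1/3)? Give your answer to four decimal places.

With σ_i denoting the second derivative at x_i, h_i = 2, 2, 3, and Δ_i = (y_(i+1) − y_i)/h_i = -2, 7/2, 1/3:
  2·σ_0 + 8·σ_1 + 2·σ_2 = 6(Δ_1 - Δ_0) = 33
  2·σ_1 + 10·σ_2 + 3·σ_3 = 6(Δ_2 - Δ_1) = -19
Natural end conditions: σ_0 = σ_3 = 0.
Forward elimination and back-substitution give σ_0 = 0, σ_1 = 92/19, σ_2 = -109/38, σ_3 = 0.
On [-1, 1], S(t) = -1 - 206/57·(t + 1) + 0·(t + 1)² + 23/57·(t + 1)³.
With (t + 1) = 4/3: S(1/3) = -7483/1539.

-4.8622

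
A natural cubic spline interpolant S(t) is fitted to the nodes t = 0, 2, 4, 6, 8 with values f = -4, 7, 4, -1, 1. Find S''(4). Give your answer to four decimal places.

Let M_i = S''(x_i). Step sizes h_i = 2, 2, 2, 2; slopes of the chords Δ_i = (y_(i+1) - y_i)/h_i = 11/2, -3/2, -5/2, 1.
  2·M_0 + 8·M_1 + 2·M_2 = 6(Δ_1 - Δ_0) = -42
  2·M_1 + 8·M_2 + 2·M_3 = 6(Δ_2 - Δ_1) = -6
  2·M_2 + 8·M_3 + 2·M_4 = 6(Δ_3 - Δ_2) = 21
Natural end conditions: M_0 = M_4 = 0.
Solving: M_0 = 0, M_1 = -585/112, M_2 = -3/28, M_3 = 297/112, M_4 = 0.

-0.1071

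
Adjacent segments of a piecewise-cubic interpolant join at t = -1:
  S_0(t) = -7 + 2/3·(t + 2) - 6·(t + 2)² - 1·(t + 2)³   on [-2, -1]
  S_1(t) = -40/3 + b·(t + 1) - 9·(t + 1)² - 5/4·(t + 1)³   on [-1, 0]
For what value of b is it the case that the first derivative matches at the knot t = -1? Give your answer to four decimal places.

-14.3333

S_0'(t) = 2/3 - 12·(t + 2) - 3·(t + 2)², so S_0'(-1) = -43/3. On the right, S_1'(-1) = b, so b = -43/3.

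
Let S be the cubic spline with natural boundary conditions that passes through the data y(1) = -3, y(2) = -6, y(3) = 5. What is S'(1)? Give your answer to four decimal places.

Write m_i for S''(x_i). With h_i = 1, 1 and divided differences Δ_i = -3, 11, the continuity of S' gives the tridiagonal system
  1·m_0 + 4·m_1 + 1·m_2 = 6(Δ_1 - Δ_0) = 84
Natural end conditions: m_0 = m_2 = 0.
Forward elimination and back-substitution give m_0 = 0, m_1 = 21, m_2 = 0.
On [1, 2], S'(x) = b_0 + 2c_0·(x - 1) + 3d_0·(x - 1)² with b_0 = Δ_0 - h_0(2m_0 + m_1)/6 = -13/2, c_0 = m_0/2 = 0, d_0 = (m_1 - m_0)/(6h_0) = 7/2. So S'(1) = -13/2.

-6.5000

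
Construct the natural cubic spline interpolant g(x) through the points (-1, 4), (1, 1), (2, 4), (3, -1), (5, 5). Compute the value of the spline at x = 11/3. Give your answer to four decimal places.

-1.6543

Put m_i = g'' at the i-th knot. Here h = (2, 1, 1, 2) and Δ = (-3/2, 3, -5, 3), so the interior equations h_(i-1)·m_(i-1) + 2(h_(i-1)+h_i)·m_i + h_i·m_(i+1) = 6(Δ_i − Δ_(i-1)) read
  2·m_0 + 6·m_1 + 1·m_2 = 6(Δ_1 - Δ_0) = 27
  1·m_1 + 4·m_2 + 1·m_3 = 6(Δ_2 - Δ_1) = -48
  1·m_2 + 6·m_3 + 2·m_4 = 6(Δ_3 - Δ_2) = 48
Natural end conditions: m_0 = m_4 = 0.
Hence m_0 = 0, m_1 = 29/4, m_2 = -33/2, m_3 = 43/4, m_4 = 0.
On [3, 5], g(x) = -1 - 25/6·(x - 3) + 43/8·(x - 3)² - 43/48·(x - 3)³.
With (x - 3) = 2/3: g(11/3) = -134/81.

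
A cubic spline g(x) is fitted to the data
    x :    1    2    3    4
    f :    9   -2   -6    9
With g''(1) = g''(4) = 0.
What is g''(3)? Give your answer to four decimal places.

Put M_i = g'' at the i-th knot. Here h = (1, 1, 1) and Δ = (-11, -4, 15), so the interior equations h_(i-1)·M_(i-1) + 2(h_(i-1)+h_i)·M_i + h_i·M_(i+1) = 6(Δ_i − Δ_(i-1)) read
  1·M_0 + 4·M_1 + 1·M_2 = 6(Δ_1 - Δ_0) = 42
  1·M_1 + 4·M_2 + 1·M_3 = 6(Δ_2 - Δ_1) = 114
Natural end conditions: M_0 = M_3 = 0.
Hence M_0 = 0, M_1 = 18/5, M_2 = 138/5, M_3 = 0.

27.6000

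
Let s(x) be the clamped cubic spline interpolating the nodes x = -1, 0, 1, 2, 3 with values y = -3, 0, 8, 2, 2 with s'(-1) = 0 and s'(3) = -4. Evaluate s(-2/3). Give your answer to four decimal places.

With M_i denoting the second derivative at x_i, h_i = 1, 1, 1, 1, and Δ_i = (y_(i+1) − y_i)/h_i = 3, 8, -6, 0:
  1·M_0 + 4·M_1 + 1·M_2 = 6(Δ_1 - Δ_0) = 30
  1·M_1 + 4·M_2 + 1·M_3 = 6(Δ_2 - Δ_1) = -84
  1·M_2 + 4·M_3 + 1·M_4 = 6(Δ_3 - Δ_2) = 36
Clamped end conditions give two more equations: 2h_0·M_0 + h_0·M_1 = 6(Δ_0 - s'(-1)) = 18 and h_3·M_3 + 2h_3·M_4 = 6(s'(3) - Δ_3) = -24.
Solving the tridiagonal system: M_0 = 47/28, M_1 = 205/14, M_2 = -121/4, M_3 = 313/14, M_4 = -649/28.
On [-1, 0], s(x) = -3 + 0·(x + 1) + 47/56·(x + 1)² + 121/56·(x + 1)³.
With (x + 1) = 1/3: s(-2/3) = -2137/756.

-2.8267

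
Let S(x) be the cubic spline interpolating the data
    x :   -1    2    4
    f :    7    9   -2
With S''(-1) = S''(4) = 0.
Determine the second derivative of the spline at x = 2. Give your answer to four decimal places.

-3.7000

With M_i denoting the second derivative at x_i, h_i = 3, 2, and Δ_i = (y_(i+1) − y_i)/h_i = 2/3, -11/2:
  3·M_0 + 10·M_1 + 2·M_2 = 6(Δ_1 - Δ_0) = -37
Natural end conditions: M_0 = M_2 = 0.
Forward elimination and back-substitution give M_0 = 0, M_1 = -37/10, M_2 = 0.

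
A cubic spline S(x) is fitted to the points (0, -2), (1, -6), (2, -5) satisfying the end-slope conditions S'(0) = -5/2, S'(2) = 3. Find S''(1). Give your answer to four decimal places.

Write σ_i for S''(x_i). With h_i = 1, 1 and divided differences Δ_i = -4, 1, the continuity of S' gives the tridiagonal system
  1·σ_0 + 4·σ_1 + 1·σ_2 = 6(Δ_1 - Δ_0) = 30
Clamped end conditions give two more equations: 2h_0·σ_0 + h_0·σ_1 = 6(Δ_0 - S'(0)) = -9 and h_1·σ_1 + 2h_1·σ_2 = 6(S'(2) - Δ_1) = 12.
Solving: σ_0 = -37/4, σ_1 = 19/2, σ_2 = 5/4.

9.5000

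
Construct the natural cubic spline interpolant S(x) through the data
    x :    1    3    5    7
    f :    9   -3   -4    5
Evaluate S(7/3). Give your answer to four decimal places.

Write m_i for S''(x_i). With h_i = 2, 2, 2 and divided differences Δ_i = -6, -1/2, 9/2, the continuity of S' gives the tridiagonal system
  2·m_0 + 8·m_1 + 2·m_2 = 6(Δ_1 - Δ_0) = 33
  2·m_1 + 8·m_2 + 2·m_3 = 6(Δ_2 - Δ_1) = 30
Natural end conditions: m_0 = m_3 = 0.
Forward elimination and back-substitution give m_0 = 0, m_1 = 17/5, m_2 = 29/10, m_3 = 0.
On [1, 3], S(x) = 9 - 107/15·(x - 1) + 0·(x - 1)² + 17/60·(x - 1)³.
With (x - 1) = 4/3: S(7/3) = 13/81.

0.1605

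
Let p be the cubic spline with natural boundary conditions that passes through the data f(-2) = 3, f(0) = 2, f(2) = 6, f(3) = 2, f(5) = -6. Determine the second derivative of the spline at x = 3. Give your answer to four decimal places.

Write σ_i for p''(x_i). With h_i = 2, 2, 1, 2 and divided differences Δ_i = -1/2, 2, -4, -4, the continuity of p' gives the tridiagonal system
  2·σ_0 + 8·σ_1 + 2·σ_2 = 6(Δ_1 - Δ_0) = 15
  2·σ_1 + 6·σ_2 + 1·σ_3 = 6(Δ_2 - Δ_1) = -36
  1·σ_2 + 6·σ_3 + 2·σ_4 = 6(Δ_3 - Δ_2) = 0
Natural end conditions: σ_0 = σ_4 = 0.
Forward elimination and back-substitution give σ_0 = 0, σ_1 = 957/256, σ_2 = -477/64, σ_3 = 159/128, σ_4 = 0.

1.2422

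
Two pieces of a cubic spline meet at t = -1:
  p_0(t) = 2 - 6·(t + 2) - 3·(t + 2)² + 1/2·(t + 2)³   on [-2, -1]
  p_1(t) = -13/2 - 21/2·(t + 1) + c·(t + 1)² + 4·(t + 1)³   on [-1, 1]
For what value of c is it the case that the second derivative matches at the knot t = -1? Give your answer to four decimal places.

p_0''(t) = -6 + 3·(t + 2), so p_0''(-1) = -3. On the right, p_1''(-1) = 2c, so c = -3/2.

-1.5000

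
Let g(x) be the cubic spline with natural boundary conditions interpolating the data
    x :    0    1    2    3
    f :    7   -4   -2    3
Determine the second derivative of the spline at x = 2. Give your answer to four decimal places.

Let σ_i = g''(x_i). Step sizes h_i = 1, 1, 1; slopes of the chords Δ_i = (y_(i+1) - y_i)/h_i = -11, 2, 5.
  1·σ_0 + 4·σ_1 + 1·σ_2 = 6(Δ_1 - Δ_0) = 78
  1·σ_1 + 4·σ_2 + 1·σ_3 = 6(Δ_2 - Δ_1) = 18
Natural end conditions: σ_0 = σ_3 = 0.
Forward elimination and back-substitution give σ_0 = 0, σ_1 = 98/5, σ_2 = -2/5, σ_3 = 0.

-0.4000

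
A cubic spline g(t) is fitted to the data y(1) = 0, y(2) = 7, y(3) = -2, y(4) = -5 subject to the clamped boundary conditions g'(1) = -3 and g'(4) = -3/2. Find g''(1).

51

With m_i denoting the second derivative at x_i, h_i = 1, 1, 1, and Δ_i = (y_(i+1) − y_i)/h_i = 7, -9, -3:
  1·m_0 + 4·m_1 + 1·m_2 = 6(Δ_1 - Δ_0) = -96
  1·m_1 + 4·m_2 + 1·m_3 = 6(Δ_2 - Δ_1) = 36
Clamped end conditions give two more equations: 2h_0·m_0 + h_0·m_1 = 6(Δ_0 - g'(1)) = 60 and h_2·m_2 + 2h_2·m_3 = 6(g'(4) - Δ_2) = 9.
Forward elimination and back-substitution give m_0 = 51, m_1 = -42, m_2 = 21, m_3 = -6.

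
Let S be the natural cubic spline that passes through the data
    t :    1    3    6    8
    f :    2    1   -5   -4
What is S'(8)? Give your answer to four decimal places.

1.1484

Let M_i = S''(x_i). Step sizes h_i = 2, 3, 2; slopes of the chords Δ_i = (y_(i+1) - y_i)/h_i = -1/2, -2, 1/2.
  2·M_0 + 10·M_1 + 3·M_2 = 6(Δ_1 - Δ_0) = -9
  3·M_1 + 10·M_2 + 2·M_3 = 6(Δ_2 - Δ_1) = 15
Natural end conditions: M_0 = M_3 = 0.
Solving: M_0 = 0, M_1 = -135/91, M_2 = 177/91, M_3 = 0.
On [6, 8], S'(t) = b_2 + 2c_2·(t - 6) + 3d_2·(t - 6)² with b_2 = Δ_2 - h_2(2M_2 + M_3)/6 = -145/182, c_2 = M_2/2 = 177/182, d_2 = (M_3 - M_2)/(6h_2) = -59/364. So S'(8) = 209/182.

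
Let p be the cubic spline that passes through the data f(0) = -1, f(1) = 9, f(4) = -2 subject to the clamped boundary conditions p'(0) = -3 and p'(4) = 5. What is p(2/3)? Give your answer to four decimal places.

4.6481

With M_i denoting the second derivative at x_i, h_i = 1, 3, and Δ_i = (y_(i+1) − y_i)/h_i = 10, -11/3:
  1·M_0 + 8·M_1 + 3·M_2 = 6(Δ_1 - Δ_0) = -82
Clamped end conditions give two more equations: 2h_0·M_0 + h_0·M_1 = 6(Δ_0 - p'(0)) = 78 and h_1·M_1 + 2h_1·M_2 = 6(p'(4) - Δ_1) = 52.
Forward elimination and back-substitution give M_0 = 205/4, M_1 = -49/2, M_2 = 251/12.
On [0, 1], p(t) = -1 - 3·t + 205/8·t² - 101/8·t³.
With t = 2/3: p(2/3) = 251/54.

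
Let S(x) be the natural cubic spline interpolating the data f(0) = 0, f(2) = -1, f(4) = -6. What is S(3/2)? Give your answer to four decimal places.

-0.4219

Write m_i for S''(x_i). With h_i = 2, 2 and divided differences Δ_i = -1/2, -5/2, the continuity of S' gives the tridiagonal system
  2·m_0 + 8·m_1 + 2·m_2 = 6(Δ_1 - Δ_0) = -12
Natural end conditions: m_0 = m_2 = 0.
Forward elimination and back-substitution give m_0 = 0, m_1 = -3/2, m_2 = 0.
On [0, 2], S(x) = 0 + 0·x + 0·x² - 1/8·x³.
With x = 3/2: S(3/2) = -27/64.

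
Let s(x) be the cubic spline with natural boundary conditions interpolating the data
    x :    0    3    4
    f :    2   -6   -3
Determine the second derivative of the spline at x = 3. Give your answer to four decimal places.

4.2500

Let M_i = s''(x_i). Step sizes h_i = 3, 1; slopes of the chords Δ_i = (y_(i+1) - y_i)/h_i = -8/3, 3.
  3·M_0 + 8·M_1 + 1·M_2 = 6(Δ_1 - Δ_0) = 34
Natural end conditions: M_0 = M_2 = 0.
Solving: M_0 = 0, M_1 = 17/4, M_2 = 0.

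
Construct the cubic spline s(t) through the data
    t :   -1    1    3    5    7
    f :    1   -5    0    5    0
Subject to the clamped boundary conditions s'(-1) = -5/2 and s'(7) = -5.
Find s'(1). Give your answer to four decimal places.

Put m_i = s'' at the i-th knot. Here h = (2, 2, 2, 2) and Δ = (-3, 5/2, 5/2, -5/2), so the interior equations h_(i-1)·m_(i-1) + 2(h_(i-1)+h_i)·m_i + h_i·m_(i+1) = 6(Δ_i − Δ_(i-1)) read
  2·m_0 + 8·m_1 + 2·m_2 = 6(Δ_1 - Δ_0) = 33
  2·m_1 + 8·m_2 + 2·m_3 = 6(Δ_2 - Δ_1) = 0
  2·m_2 + 8·m_3 + 2·m_4 = 6(Δ_3 - Δ_2) = -30
Clamped end conditions give two more equations: 2h_0·m_0 + h_0·m_1 = 6(Δ_0 - s'(-1)) = -3 and h_3·m_3 + 2h_3·m_4 = 6(s'(7) - Δ_3) = -15.
Solving: m_0 = -23/7, m_1 = 71/14, m_2 = -1/2, m_3 = -43/14, m_4 = -31/14.
On [1, 3], s'(t) = b_1 + 2c_1·(t - 1) + 3d_1·(t - 1)² with b_1 = Δ_1 - h_1(2m_1 + m_2)/6 = -5/7, c_1 = m_1/2 = 71/28, d_1 = (m_2 - m_1)/(6h_1) = -13/28. So s'(1) = -5/7.

-0.7143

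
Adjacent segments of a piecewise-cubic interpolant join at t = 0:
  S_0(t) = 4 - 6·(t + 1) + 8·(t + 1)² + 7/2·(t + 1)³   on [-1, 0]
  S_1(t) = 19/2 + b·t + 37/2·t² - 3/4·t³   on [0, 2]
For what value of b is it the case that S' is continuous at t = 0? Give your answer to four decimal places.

S_0'(t) = -6 + 16·(t + 1) + 21/2·(t + 1)², so S_0'(0) = 41/2. On the right, S_1'(0) = b, so b = 41/2.

20.5000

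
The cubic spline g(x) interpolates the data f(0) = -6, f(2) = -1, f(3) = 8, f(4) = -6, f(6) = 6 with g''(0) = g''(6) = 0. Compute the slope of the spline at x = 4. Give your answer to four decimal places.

-12.3182

Put M_i = g'' at the i-th knot. Here h = (2, 1, 1, 2) and Δ = (5/2, 9, -14, 6), so the interior equations h_(i-1)·M_(i-1) + 2(h_(i-1)+h_i)·M_i + h_i·M_(i+1) = 6(Δ_i − Δ_(i-1)) read
  2·M_0 + 6·M_1 + 1·M_2 = 6(Δ_1 - Δ_0) = 39
  1·M_1 + 4·M_2 + 1·M_3 = 6(Δ_2 - Δ_1) = -138
  1·M_2 + 6·M_3 + 2·M_4 = 6(Δ_3 - Δ_2) = 120
Natural end conditions: M_0 = M_4 = 0.
Solving: M_0 = 0, M_1 = 615/44, M_2 = -987/22, M_3 = 1209/44, M_4 = 0.
On [4, 6], g'(x) = b_3 + 2c_3·(x - 4) + 3d_3·(x - 4)² with b_3 = Δ_3 - h_3(2M_3 + M_4)/6 = -271/22, c_3 = M_3/2 = 1209/88, d_3 = (M_4 - M_3)/(6h_3) = -403/176. So g'(4) = -271/22.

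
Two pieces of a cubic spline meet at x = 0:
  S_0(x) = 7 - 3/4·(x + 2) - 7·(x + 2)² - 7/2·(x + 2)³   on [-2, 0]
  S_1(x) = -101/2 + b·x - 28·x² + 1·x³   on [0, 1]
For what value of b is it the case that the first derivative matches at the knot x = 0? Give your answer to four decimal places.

S_0'(x) = -3/4 - 14·(x + 2) - 21/2·(x + 2)², so S_0'(0) = -283/4. On the right, S_1'(0) = b, so b = -283/4.

-70.7500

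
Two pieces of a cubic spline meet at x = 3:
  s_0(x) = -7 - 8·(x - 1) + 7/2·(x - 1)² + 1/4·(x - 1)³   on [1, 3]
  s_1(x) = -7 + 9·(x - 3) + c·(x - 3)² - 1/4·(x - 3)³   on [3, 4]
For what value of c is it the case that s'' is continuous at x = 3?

s_0''(x) = 7 + 3/2·(x - 1), so s_0''(3) = 10. On the right, s_1''(3) = 2c, so c = 5.

5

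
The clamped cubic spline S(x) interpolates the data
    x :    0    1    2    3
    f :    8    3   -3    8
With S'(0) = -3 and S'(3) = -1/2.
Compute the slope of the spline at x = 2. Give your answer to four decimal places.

6.1333

Let M_i = S''(x_i). Step sizes h_i = 1, 1, 1; slopes of the chords Δ_i = (y_(i+1) - y_i)/h_i = -5, -6, 11.
  1·M_0 + 4·M_1 + 1·M_2 = 6(Δ_1 - Δ_0) = -6
  1·M_1 + 4·M_2 + 1·M_3 = 6(Δ_2 - Δ_1) = 102
Clamped end conditions give two more equations: 2h_0·M_0 + h_0·M_1 = 6(Δ_0 - S'(0)) = -12 and h_2·M_2 + 2h_2·M_3 = 6(S'(3) - Δ_2) = -69.
Solving the tridiagonal system: M_0 = 1/15, M_1 = -182/15, M_2 = 637/15, M_3 = -836/15.
On [2, 3], S'(x) = b_2 + 2c_2·(x - 2) + 3d_2·(x - 2)² with b_2 = Δ_2 - h_2(2M_2 + M_3)/6 = 92/15, c_2 = M_2/2 = 637/30, d_2 = (M_3 - M_2)/(6h_2) = -491/30. So S'(2) = 92/15.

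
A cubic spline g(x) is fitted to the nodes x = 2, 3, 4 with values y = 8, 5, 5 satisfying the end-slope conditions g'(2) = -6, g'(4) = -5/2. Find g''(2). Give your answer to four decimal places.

Let m_i = g''(x_i). Step sizes h_i = 1, 1; slopes of the chords Δ_i = (y_(i+1) - y_i)/h_i = -3, 0.
  1·m_0 + 4·m_1 + 1·m_2 = 6(Δ_1 - Δ_0) = 18
Clamped end conditions give two more equations: 2h_0·m_0 + h_0·m_1 = 6(Δ_0 - g'(2)) = 18 and h_1·m_1 + 2h_1·m_2 = 6(g'(4) - Δ_1) = -15.
Solving the tridiagonal system: m_0 = 25/4, m_1 = 11/2, m_2 = -41/4.

6.2500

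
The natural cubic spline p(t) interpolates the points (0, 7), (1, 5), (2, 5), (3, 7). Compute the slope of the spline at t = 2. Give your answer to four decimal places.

Put m_i = p'' at the i-th knot. Here h = (1, 1, 1) and Δ = (-2, 0, 2), so the interior equations h_(i-1)·m_(i-1) + 2(h_(i-1)+h_i)·m_i + h_i·m_(i+1) = 6(Δ_i − Δ_(i-1)) read
  1·m_0 + 4·m_1 + 1·m_2 = 6(Δ_1 - Δ_0) = 12
  1·m_1 + 4·m_2 + 1·m_3 = 6(Δ_2 - Δ_1) = 12
Natural end conditions: m_0 = m_3 = 0.
Forward elimination and back-substitution give m_0 = 0, m_1 = 12/5, m_2 = 12/5, m_3 = 0.
On [2, 3], p'(t) = b_2 + 2c_2·(t - 2) + 3d_2·(t - 2)² with b_2 = Δ_2 - h_2(2m_2 + m_3)/6 = 6/5, c_2 = m_2/2 = 6/5, d_2 = (m_3 - m_2)/(6h_2) = -2/5. So p'(2) = 6/5.

1.2000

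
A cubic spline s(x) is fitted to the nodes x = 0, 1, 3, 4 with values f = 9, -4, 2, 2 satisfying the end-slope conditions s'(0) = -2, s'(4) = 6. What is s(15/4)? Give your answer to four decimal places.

1.2192

Write M_i for s''(x_i). With h_i = 1, 2, 1 and divided differences Δ_i = -13, 3, 0, the continuity of s' gives the tridiagonal system
  1·M_0 + 6·M_1 + 2·M_2 = 6(Δ_1 - Δ_0) = 96
  2·M_1 + 6·M_2 + 1·M_3 = 6(Δ_2 - Δ_1) = -18
Clamped end conditions give two more equations: 2h_0·M_0 + h_0·M_1 = 6(Δ_0 - s'(0)) = -66 and h_2·M_2 + 2h_2·M_3 = 6(s'(4) - Δ_2) = 36.
Solving the tridiagonal system: M_0 = -1676/35, M_1 = 1042/35, M_2 = -608/35, M_3 = 934/35.
On [3, 4], s(x) = 2 + 47/35·(x - 3) - 304/35·(x - 3)² + 257/35·(x - 3)³.
With (x - 3) = 3/4: s(15/4) = 2731/2240.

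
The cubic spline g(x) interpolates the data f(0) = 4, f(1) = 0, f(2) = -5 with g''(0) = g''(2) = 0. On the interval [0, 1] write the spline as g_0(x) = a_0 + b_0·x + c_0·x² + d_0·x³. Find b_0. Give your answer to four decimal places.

Write σ_i for g''(x_i). With h_i = 1, 1 and divided differences Δ_i = -4, -5, the continuity of g' gives the tridiagonal system
  1·σ_0 + 4·σ_1 + 1·σ_2 = 6(Δ_1 - Δ_0) = -6
Natural end conditions: σ_0 = σ_2 = 0.
Solving: σ_0 = 0, σ_1 = -3/2, σ_2 = 0.
On [0, 1], with g_0(x) = a_0 + b_0·x + c_0·x² + d_0·x³: c_0 = σ_0/2 = 0, d_0 = (σ_1 - σ_0)/(6h_0) = -1/4, b_0 = Δ_0 - h_0(2σ_0 + σ_1)/6 = -15/4.

-3.7500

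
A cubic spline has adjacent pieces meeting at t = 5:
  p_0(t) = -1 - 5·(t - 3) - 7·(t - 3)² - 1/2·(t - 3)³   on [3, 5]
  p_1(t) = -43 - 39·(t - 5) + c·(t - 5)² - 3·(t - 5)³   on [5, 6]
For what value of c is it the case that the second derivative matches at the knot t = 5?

-10

p_0''(t) = -14 - 3·(t - 3), so p_0''(5) = -20. On the right, p_1''(5) = 2c, so c = -10.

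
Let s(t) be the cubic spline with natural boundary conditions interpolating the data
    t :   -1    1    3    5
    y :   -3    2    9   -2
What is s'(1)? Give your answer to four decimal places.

4.2333

With M_i denoting the second derivative at x_i, h_i = 2, 2, 2, and Δ_i = (y_(i+1) − y_i)/h_i = 5/2, 7/2, -11/2:
  2·M_0 + 8·M_1 + 2·M_2 = 6(Δ_1 - Δ_0) = 6
  2·M_1 + 8·M_2 + 2·M_3 = 6(Δ_2 - Δ_1) = -54
Natural end conditions: M_0 = M_3 = 0.
Forward elimination and back-substitution give M_0 = 0, M_1 = 13/5, M_2 = -37/5, M_3 = 0.
On [1, 3], s'(t) = b_1 + 2c_1·(t - 1) + 3d_1·(t - 1)² with b_1 = Δ_1 - h_1(2M_1 + M_2)/6 = 127/30, c_1 = M_1/2 = 13/10, d_1 = (M_2 - M_1)/(6h_1) = -5/6. So s'(1) = 127/30.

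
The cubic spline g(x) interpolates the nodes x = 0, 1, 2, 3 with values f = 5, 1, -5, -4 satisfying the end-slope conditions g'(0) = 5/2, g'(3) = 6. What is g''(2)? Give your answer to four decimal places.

Put M_i = g'' at the i-th knot. Here h = (1, 1, 1) and Δ = (-4, -6, 1), so the interior equations h_(i-1)·M_(i-1) + 2(h_(i-1)+h_i)·M_i + h_i·M_(i+1) = 6(Δ_i − Δ_(i-1)) read
  1·M_0 + 4·M_1 + 1·M_2 = 6(Δ_1 - Δ_0) = -12
  1·M_1 + 4·M_2 + 1·M_3 = 6(Δ_2 - Δ_1) = 42
Clamped end conditions give two more equations: 2h_0·M_0 + h_0·M_1 = 6(Δ_0 - g'(0)) = -39 and h_2·M_2 + 2h_2·M_3 = 6(g'(3) - Δ_2) = 30.
Solving the tridiagonal system: M_0 = -292/15, M_1 = -1/15, M_2 = 116/15, M_3 = 167/15.

7.7333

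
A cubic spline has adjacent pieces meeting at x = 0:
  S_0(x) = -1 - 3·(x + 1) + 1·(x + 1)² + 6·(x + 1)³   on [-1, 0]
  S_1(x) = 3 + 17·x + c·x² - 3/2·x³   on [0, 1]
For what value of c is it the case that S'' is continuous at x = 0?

19

S_0''(x) = 2 + 36·(x + 1), so S_0''(0) = 38. On the right, S_1''(0) = 2c, so c = 19.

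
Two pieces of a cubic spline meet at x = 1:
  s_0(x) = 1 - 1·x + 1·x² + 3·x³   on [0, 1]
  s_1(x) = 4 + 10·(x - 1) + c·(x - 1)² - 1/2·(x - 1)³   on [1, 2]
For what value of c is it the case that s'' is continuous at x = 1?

10

s_0''(x) = 2 + 18·x, so s_0''(1) = 20. On the right, s_1''(1) = 2c, so c = 10.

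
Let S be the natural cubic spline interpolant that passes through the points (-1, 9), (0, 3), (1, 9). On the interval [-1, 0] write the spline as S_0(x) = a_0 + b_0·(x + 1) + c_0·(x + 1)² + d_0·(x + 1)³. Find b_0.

With σ_i denoting the second derivative at x_i, h_i = 1, 1, and Δ_i = (y_(i+1) − y_i)/h_i = -6, 6:
  1·σ_0 + 4·σ_1 + 1·σ_2 = 6(Δ_1 - Δ_0) = 72
Natural end conditions: σ_0 = σ_2 = 0.
Solving: σ_0 = 0, σ_1 = 18, σ_2 = 0.
On [-1, 0], with S_0(x) = a_0 + b_0·(x + 1) + c_0·(x + 1)² + d_0·(x + 1)³: c_0 = σ_0/2 = 0, d_0 = (σ_1 - σ_0)/(6h_0) = 3, b_0 = Δ_0 - h_0(2σ_0 + σ_1)/6 = -9.

-9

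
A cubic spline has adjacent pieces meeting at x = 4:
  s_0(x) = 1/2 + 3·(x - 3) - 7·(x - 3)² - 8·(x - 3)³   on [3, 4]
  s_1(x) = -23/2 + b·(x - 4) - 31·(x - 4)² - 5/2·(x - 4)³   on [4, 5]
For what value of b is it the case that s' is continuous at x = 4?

s_0'(x) = 3 - 14·(x - 3) - 24·(x - 3)², so s_0'(4) = -35. On the right, s_1'(4) = b, so b = -35.

-35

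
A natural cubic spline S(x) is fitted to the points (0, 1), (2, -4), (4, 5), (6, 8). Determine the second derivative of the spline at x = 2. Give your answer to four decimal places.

Write M_i for S''(x_i). With h_i = 2, 2, 2 and divided differences Δ_i = -5/2, 9/2, 3/2, the continuity of S' gives the tridiagonal system
  2·M_0 + 8·M_1 + 2·M_2 = 6(Δ_1 - Δ_0) = 42
  2·M_1 + 8·M_2 + 2·M_3 = 6(Δ_2 - Δ_1) = -18
Natural end conditions: M_0 = M_3 = 0.
Forward elimination and back-substitution give M_0 = 0, M_1 = 31/5, M_2 = -19/5, M_3 = 0.

6.2000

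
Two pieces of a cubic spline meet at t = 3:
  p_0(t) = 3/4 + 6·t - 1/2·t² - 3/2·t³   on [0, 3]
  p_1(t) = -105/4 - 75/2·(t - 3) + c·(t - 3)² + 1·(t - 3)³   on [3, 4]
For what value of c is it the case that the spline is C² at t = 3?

p_0''(t) = -1 - 9·t, so p_0''(3) = -28. On the right, p_1''(3) = 2c, so c = -14.

-14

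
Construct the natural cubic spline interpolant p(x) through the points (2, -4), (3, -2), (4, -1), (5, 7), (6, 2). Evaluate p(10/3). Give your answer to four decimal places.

Write M_i for p''(x_i). With h_i = 1, 1, 1, 1 and divided differences Δ_i = 2, 1, 8, -5, the continuity of p' gives the tridiagonal system
  1·M_0 + 4·M_1 + 1·M_2 = 6(Δ_1 - Δ_0) = -6
  1·M_1 + 4·M_2 + 1·M_3 = 6(Δ_2 - Δ_1) = 42
  1·M_2 + 4·M_3 + 1·M_4 = 6(Δ_3 - Δ_2) = -78
Natural end conditions: M_0 = M_4 = 0.
Hence M_0 = 0, M_1 = -6, M_2 = 18, M_3 = -24, M_4 = 0.
On [3, 4], p(x) = -2 + 0·(x - 3) - 3·(x - 3)² + 4·(x - 3)³.
With (x - 3) = 1/3: p(10/3) = -59/27.

-2.1852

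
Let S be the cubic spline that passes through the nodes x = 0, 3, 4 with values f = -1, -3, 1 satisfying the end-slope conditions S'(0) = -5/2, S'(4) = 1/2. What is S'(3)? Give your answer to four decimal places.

4.3750

Put M_i = S'' at the i-th knot. Here h = (3, 1) and Δ = (-2/3, 4), so the interior equations h_(i-1)·M_(i-1) + 2(h_(i-1)+h_i)·M_i + h_i·M_(i+1) = 6(Δ_i − Δ_(i-1)) read
  3·M_0 + 8·M_1 + 1·M_2 = 6(Δ_1 - Δ_0) = 28
Clamped end conditions give two more equations: 2h_0·M_0 + h_0·M_1 = 6(Δ_0 - S'(0)) = 11 and h_1·M_1 + 2h_1·M_2 = 6(S'(4) - Δ_1) = -21.
Forward elimination and back-substitution give M_0 = -11/12, M_1 = 11/2, M_2 = -53/4.
On [3, 4], S'(x) = b_1 + 2c_1·(x - 3) + 3d_1·(x - 3)² with b_1 = Δ_1 - h_1(2M_1 + M_2)/6 = 35/8, c_1 = M_1/2 = 11/4, d_1 = (M_2 - M_1)/(6h_1) = -25/8. So S'(3) = 35/8.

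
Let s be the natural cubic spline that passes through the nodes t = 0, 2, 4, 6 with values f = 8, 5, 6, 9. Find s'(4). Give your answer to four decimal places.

Put M_i = s'' at the i-th knot. Here h = (2, 2, 2) and Δ = (-3/2, 1/2, 3/2), so the interior equations h_(i-1)·M_(i-1) + 2(h_(i-1)+h_i)·M_i + h_i·M_(i+1) = 6(Δ_i − Δ_(i-1)) read
  2·M_0 + 8·M_1 + 2·M_2 = 6(Δ_1 - Δ_0) = 12
  2·M_1 + 8·M_2 + 2·M_3 = 6(Δ_2 - Δ_1) = 6
Natural end conditions: M_0 = M_3 = 0.
Forward elimination and back-substitution give M_0 = 0, M_1 = 7/5, M_2 = 2/5, M_3 = 0.
On [4, 6], s'(t) = b_2 + 2c_2·(t - 4) + 3d_2·(t - 4)² with b_2 = Δ_2 - h_2(2M_2 + M_3)/6 = 37/30, c_2 = M_2/2 = 1/5, d_2 = (M_3 - M_2)/(6h_2) = -1/30. So s'(4) = 37/30.

1.2333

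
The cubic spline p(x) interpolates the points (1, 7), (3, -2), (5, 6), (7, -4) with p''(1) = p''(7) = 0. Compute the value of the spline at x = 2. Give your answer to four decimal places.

0.3500

Let m_i = p''(x_i). Step sizes h_i = 2, 2, 2; slopes of the chords Δ_i = (y_(i+1) - y_i)/h_i = -9/2, 4, -5.
  2·m_0 + 8·m_1 + 2·m_2 = 6(Δ_1 - Δ_0) = 51
  2·m_1 + 8·m_2 + 2·m_3 = 6(Δ_2 - Δ_1) = -54
Natural end conditions: m_0 = m_3 = 0.
Forward elimination and back-substitution give m_0 = 0, m_1 = 43/5, m_2 = -89/10, m_3 = 0.
On [1, 3], p(x) = 7 - 221/30·(x - 1) + 0·(x - 1)² + 43/60·(x - 1)³.
With (x - 1) = 1: p(2) = 7/20.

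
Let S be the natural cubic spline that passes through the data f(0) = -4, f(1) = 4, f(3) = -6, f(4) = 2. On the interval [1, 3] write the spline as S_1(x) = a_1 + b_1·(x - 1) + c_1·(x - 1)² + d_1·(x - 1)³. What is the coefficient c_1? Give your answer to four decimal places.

Let M_i = S''(x_i). Step sizes h_i = 1, 2, 1; slopes of the chords Δ_i = (y_(i+1) - y_i)/h_i = 8, -5, 8.
  1·M_0 + 6·M_1 + 2·M_2 = 6(Δ_1 - Δ_0) = -78
  2·M_1 + 6·M_2 + 1·M_3 = 6(Δ_2 - Δ_1) = 78
Natural end conditions: M_0 = M_3 = 0.
Forward elimination and back-substitution give M_0 = 0, M_1 = -39/2, M_2 = 39/2, M_3 = 0.
On [1, 3], with S_1(x) = a_1 + b_1·(x - 1) + c_1·(x - 1)² + d_1·(x - 1)³: c_1 = M_1/2 = -39/4, d_1 = (M_2 - M_1)/(6h_1) = 13/4, b_1 = Δ_1 - h_1(2M_1 + M_2)/6 = 3/2.

-9.7500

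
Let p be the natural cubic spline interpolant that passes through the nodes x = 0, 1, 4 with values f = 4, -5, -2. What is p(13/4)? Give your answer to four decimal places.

With M_i denoting the second derivative at x_i, h_i = 1, 3, and Δ_i = (y_(i+1) − y_i)/h_i = -9, 1:
  1·M_0 + 8·M_1 + 3·M_2 = 6(Δ_1 - Δ_0) = 60
Natural end conditions: M_0 = M_2 = 0.
Forward elimination and back-substitution give M_0 = 0, M_1 = 15/2, M_2 = 0.
On [1, 4], p(x) = -5 - 13/2·(x - 1) + 15/4·(x - 1)² - 5/12·(x - 1)³.
With (x - 1) = 9/4: p(13/4) = -1379/256.

-5.3867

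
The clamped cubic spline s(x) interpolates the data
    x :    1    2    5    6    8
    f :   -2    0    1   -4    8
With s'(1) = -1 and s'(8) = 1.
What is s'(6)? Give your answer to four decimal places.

-0.2152

Put M_i = s'' at the i-th knot. Here h = (1, 3, 1, 2) and Δ = (2, 1/3, -5, 6), so the interior equations h_(i-1)·M_(i-1) + 2(h_(i-1)+h_i)·M_i + h_i·M_(i+1) = 6(Δ_i − Δ_(i-1)) read
  1·M_0 + 8·M_1 + 3·M_2 = 6(Δ_1 - Δ_0) = -10
  3·M_1 + 8·M_2 + 1·M_3 = 6(Δ_2 - Δ_1) = -32
  1·M_2 + 6·M_3 + 2·M_4 = 6(Δ_3 - Δ_2) = 66
Clamped end conditions give two more equations: 2h_0·M_0 + h_0·M_1 = 6(Δ_0 - s'(1)) = 18 and h_3·M_3 + 2h_3·M_4 = 6(s'(8) - Δ_3) = -30.
Solving the tridiagonal system: M_0 = 497/55, M_1 = -4/55, M_2 = -203/33, M_3 = 2876/165, M_4 = -5351/330.
On [6, 8], s'(x) = b_3 + 2c_3·(x - 6) + 3d_3·(x - 6)² with b_3 = Δ_3 - h_3(2M_3 + M_4)/6 = -71/330, c_3 = M_3/2 = 1438/165, d_3 = (M_4 - M_3)/(6h_3) = -3701/1320. So s'(6) = -71/330.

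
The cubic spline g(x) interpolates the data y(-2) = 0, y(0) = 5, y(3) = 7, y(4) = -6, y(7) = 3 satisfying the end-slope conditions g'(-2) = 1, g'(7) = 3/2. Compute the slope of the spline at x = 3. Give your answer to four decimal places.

-11.4288

Let M_i = g''(x_i). Step sizes h_i = 2, 3, 1, 3; slopes of the chords Δ_i = (y_(i+1) - y_i)/h_i = 5/2, 2/3, -13, 3.
  2·M_0 + 10·M_1 + 3·M_2 = 6(Δ_1 - Δ_0) = -11
  3·M_1 + 8·M_2 + 1·M_3 = 6(Δ_2 - Δ_1) = -82
  1·M_2 + 8·M_3 + 3·M_4 = 6(Δ_3 - Δ_2) = 96
Clamped end conditions give two more equations: 2h_0·M_0 + h_0·M_1 = 6(Δ_0 - g'(-2)) = 9 and h_3·M_3 + 2h_3·M_4 = 6(g'(7) - Δ_3) = -9.
Hence M_0 = 923/1068, M_1 = 740/267, M_2 = -7199/534, M_3 = 4682/267, M_4 = -5483/534.
On [3, 4], g'(x) = b_2 + 2c_2·(x - 3) + 3d_2·(x - 3)² with b_2 = Δ_2 - h_2(2M_2 + M_3)/6 = -6103/534, c_2 = M_2/2 = -7199/1068, d_2 = (M_3 - M_2)/(6h_2) = 5521/1068. So g'(3) = -6103/534.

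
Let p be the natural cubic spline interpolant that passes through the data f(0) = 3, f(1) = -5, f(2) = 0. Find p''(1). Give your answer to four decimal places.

19.5000

With M_i denoting the second derivative at x_i, h_i = 1, 1, and Δ_i = (y_(i+1) − y_i)/h_i = -8, 5:
  1·M_0 + 4·M_1 + 1·M_2 = 6(Δ_1 - Δ_0) = 78
Natural end conditions: M_0 = M_2 = 0.
Hence M_0 = 0, M_1 = 39/2, M_2 = 0.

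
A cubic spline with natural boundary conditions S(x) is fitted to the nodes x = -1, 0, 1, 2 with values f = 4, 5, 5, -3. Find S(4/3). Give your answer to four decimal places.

Let σ_i = S''(x_i). Step sizes h_i = 1, 1, 1; slopes of the chords Δ_i = (y_(i+1) - y_i)/h_i = 1, 0, -8.
  1·σ_0 + 4·σ_1 + 1·σ_2 = 6(Δ_1 - Δ_0) = -6
  1·σ_1 + 4·σ_2 + 1·σ_3 = 6(Δ_2 - Δ_1) = -48
Natural end conditions: σ_0 = σ_3 = 0.
Solving the tridiagonal system: σ_0 = 0, σ_1 = 8/5, σ_2 = -62/5, σ_3 = 0.
On [1, 2], S(x) = 5 - 58/15·(x - 1) - 31/5·(x - 1)² + 31/15·(x - 1)³.
With (x - 1) = 1/3: S(4/3) = 251/81.

3.0988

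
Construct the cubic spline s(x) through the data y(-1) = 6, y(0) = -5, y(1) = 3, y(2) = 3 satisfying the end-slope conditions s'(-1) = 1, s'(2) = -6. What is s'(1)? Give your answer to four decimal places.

Let M_i = s''(x_i). Step sizes h_i = 1, 1, 1; slopes of the chords Δ_i = (y_(i+1) - y_i)/h_i = -11, 8, 0.
  1·M_0 + 4·M_1 + 1·M_2 = 6(Δ_1 - Δ_0) = 114
  1·M_1 + 4·M_2 + 1·M_3 = 6(Δ_2 - Δ_1) = -48
Clamped end conditions give two more equations: 2h_0·M_0 + h_0·M_1 = 6(Δ_0 - s'(-1)) = -72 and h_2·M_2 + 2h_2·M_3 = 6(s'(2) - Δ_2) = -36.
Solving: M_0 = -182/3, M_1 = 148/3, M_2 = -68/3, M_3 = -20/3.
On [1, 2], s'(x) = b_2 + 2c_2·(x - 1) + 3d_2·(x - 1)² with b_2 = Δ_2 - h_2(2M_2 + M_3)/6 = 26/3, c_2 = M_2/2 = -34/3, d_2 = (M_3 - M_2)/(6h_2) = 8/3. So s'(1) = 26/3.

8.6667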